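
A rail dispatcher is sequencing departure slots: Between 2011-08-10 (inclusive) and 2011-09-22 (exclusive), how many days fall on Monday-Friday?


Start: 2011-08-10 (Wednesday)
End (exclusive): 2011-09-22 (Thursday)
Total calendar days: 43
Full weeks: 43 // 7 = 6 -> 30 weekdays
Remaining 1 days starting on Wednesday:
  Wed(w) -> 1 weekdays
Total business days: 30 + 1 = 31

31


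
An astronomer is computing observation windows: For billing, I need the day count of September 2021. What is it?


Month: September
Year: 2021
September is a 30-day month
Total: 30 days

30


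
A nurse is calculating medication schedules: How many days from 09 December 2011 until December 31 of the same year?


Start: December 09, 2011
End: December 31, 2011
Days left in December: 22
Total: 22 days

22


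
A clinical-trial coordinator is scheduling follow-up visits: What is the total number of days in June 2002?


Month: June
Year: 2002
June is a 30-day month
Total: 30 days

30


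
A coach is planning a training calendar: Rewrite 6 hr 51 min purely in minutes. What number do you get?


Hours: 6
Extra minutes: 51
Minutes per hour: 60
Hours to minutes: 6 x 60 = 360
Total: 360 + 51 = 411

411


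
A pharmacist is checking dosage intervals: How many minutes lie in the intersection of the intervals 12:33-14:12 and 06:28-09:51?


Interval A: [753, 852] minutes from midnight
Interval B: [388, 591] minutes from midnight
Overlap start = max(753, 388) = 753
Overlap end = min(852, 591) = 591
End <= start, so the intervals do not overlap: 0 minutes

0


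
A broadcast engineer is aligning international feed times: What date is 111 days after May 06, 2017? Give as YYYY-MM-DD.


Start: 2017-05-06
Adding 111 days
Days remaining in May: 25
After May: 86 days still to add
June 2017: 30 days, 56 remaining
July 2017: 31 days, 25 remaining
August 2017 has 31 days, need 25
Result: 2017-08-25

2017-08-25


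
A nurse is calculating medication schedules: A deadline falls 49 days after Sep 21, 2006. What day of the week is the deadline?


Start: 2006-09-21 (Thursday)
Step 1 - find target date: add 49 days
  2006-09-21 + 49 days = 2006-11-09
Step 2 - day of week:
  49 mod 7 = 0
  Thursday + 0 days -> Thursday
Result: Thursday (2006-11-09)

Thursday


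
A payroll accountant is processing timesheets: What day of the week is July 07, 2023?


Date: 2023-07-07
January 1, 2023 is a Sunday
Day of year: 188
Offset from Jan 1: 187 days
187 mod 7 = 5
Result: Friday

Friday


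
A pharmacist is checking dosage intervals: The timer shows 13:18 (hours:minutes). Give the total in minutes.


Hours: 13
Minutes: 18
Convert hours to minutes: 13 x 60 = 780
Add remaining minutes: 780 + 18 = 798

798


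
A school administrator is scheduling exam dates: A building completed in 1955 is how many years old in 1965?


Birth year: 1955
Current year: 1965
Age = current year - birth year
Age = 1965 - 1955 = 10

10


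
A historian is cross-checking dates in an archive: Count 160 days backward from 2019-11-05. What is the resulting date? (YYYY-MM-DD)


Start: 2019-11-05
Subtracting 160 days
Days already passed in November: 5
After going back through November: 155 more days to subtract
October 2019: 31 days, 124 remaining
September 2019: 30 days, 94 remaining
August 2019: 31 days, 63 remaining
July 2019: 31 days, 32 remaining
Result: 2019-05-29

2019-05-29


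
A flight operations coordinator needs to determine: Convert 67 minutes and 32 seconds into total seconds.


Minutes: 67
Seconds: 32
Convert minutes to seconds: 67 x 60 = 4020
Add remaining seconds: 4020 + 32 = 4052

4052


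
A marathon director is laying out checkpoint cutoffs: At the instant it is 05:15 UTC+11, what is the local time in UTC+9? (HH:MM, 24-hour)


Local time: 05:15 at UTC+11 (offset 11h)
Target zone: UTC+9 (offset 9h)
Difference: 9 - (11) = -2 hours
Calculation: 5 + (-2) = 3
Result: 03:15

03:15


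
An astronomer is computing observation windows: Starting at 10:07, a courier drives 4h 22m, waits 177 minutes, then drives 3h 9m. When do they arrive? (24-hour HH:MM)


Depart: 10:07
Leg 1: +262 min -> 14:29
Layover: +177 min -> 17:26
Leg 2: +189 min -> 20:35
Total travel: 628 minutes = 10h 28m
Arrival: 20:35

20:35


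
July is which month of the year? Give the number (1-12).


Calendar month order:
6. June
7. July <--
8. August
July is month number 7

7


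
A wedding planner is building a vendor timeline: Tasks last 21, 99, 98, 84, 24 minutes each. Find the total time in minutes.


Durations: 21, 99, 98, 84, 24
Running sum: 21
+ 99 = 120
+ 98 = 218
+ 84 = 302
+ 24 = 326
Total duration: 326 minutes
That is 5 hours and 26 minutes

326


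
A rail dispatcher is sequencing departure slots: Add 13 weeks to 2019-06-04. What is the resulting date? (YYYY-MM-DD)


Start: 2019-06-04
Weeks to add: 13
Convert to days: 13 x 7 = 91 days
Add 91 days to 2019-06-04
Result: 2019-09-03

2019-09-03


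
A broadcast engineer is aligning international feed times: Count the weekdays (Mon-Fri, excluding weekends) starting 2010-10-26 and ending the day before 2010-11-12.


Start: 2010-10-26 (Tuesday)
End (exclusive): 2010-11-12 (Friday)
Total calendar days: 17
Full weeks: 17 // 7 = 2 -> 10 weekdays
Remaining 3 days starting on Tuesday:
  Tue(w), Wed(w), Thu(w) -> 3 weekdays
Total business days: 10 + 3 = 13

13


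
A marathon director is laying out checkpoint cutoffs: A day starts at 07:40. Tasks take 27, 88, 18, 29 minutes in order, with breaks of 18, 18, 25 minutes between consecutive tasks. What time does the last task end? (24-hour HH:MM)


Start: 07:40 = 460 min from midnight
  after task 1 (27 min): 08:07
  after break (18 min): 08:25
  after task 2 (88 min): 09:53
  after break (18 min): 10:11
  after task 3 (18 min): 10:29
  after break (25 min): 10:54
  after task 4 (29 min): 11:23
Total elapsed: 223 minutes
End time: 11:23

11:23


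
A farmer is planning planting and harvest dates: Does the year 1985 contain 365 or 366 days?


Year: 1985
Check leap year rules:
Divisible by 4? No
1985 is not a leap year
Days: 365

365


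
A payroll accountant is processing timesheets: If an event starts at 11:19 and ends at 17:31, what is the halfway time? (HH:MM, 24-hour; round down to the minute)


Start time: 11:19 = 679 minutes from midnight
End time: 17:31 = 1051 minutes from midnight
Sum: 679 + 1051 = 1730
Midpoint: 1730 / 2 = 865 minutes
Convert: 865 / 60 = 14 hours, 25 minutes
Result: 14:25

14:25


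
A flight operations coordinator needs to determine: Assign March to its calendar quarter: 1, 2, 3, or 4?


Month: March (month 3)
Q1: January-March (months 1-3)
Q2: April-June (months 4-6)
Q3: July-September (months 7-9)
Q4: October-December (months 10-12)
Month 3 falls in Q1

1


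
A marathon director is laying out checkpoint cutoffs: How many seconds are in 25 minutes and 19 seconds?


Minutes: 25
Extra seconds: 19
Seconds per minute: 60
Minutes to seconds: 25 x 60 = 1500
Total: 1500 + 19 = 1519

1519


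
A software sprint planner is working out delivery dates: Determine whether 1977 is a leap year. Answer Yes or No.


Year: 1977
Divisible by 4? 1977 / 4 = 494.25 -> No
Not divisible by 4, so NOT a leap year

No


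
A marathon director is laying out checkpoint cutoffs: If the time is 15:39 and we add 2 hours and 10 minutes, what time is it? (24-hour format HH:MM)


Start time: 15:39
Adding: 2 hours 10 minutes
Minutes: 39 + 10 = 49
Hours: 15 + 2 + 0 = 17
Result: 17:49

17:49


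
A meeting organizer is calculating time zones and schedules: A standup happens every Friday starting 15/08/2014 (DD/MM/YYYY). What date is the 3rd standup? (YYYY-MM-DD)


First occurrence: 2014-08-15 (occurrence 1)
Each occurrence is 7 days after the previous.
Occurrence 3 is 2 weeks after the first.
2 weeks = 14 days
2014-08-15 + 14 days = 2014-08-29

2014-08-29


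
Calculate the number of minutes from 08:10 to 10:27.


Start time: 08:10 = 490 minutes from midnight
End time: 10:27 = 627 minutes from midnight
Difference: 627 - 490 = 137 minutes
That is 2 hours and 17 minutes

137


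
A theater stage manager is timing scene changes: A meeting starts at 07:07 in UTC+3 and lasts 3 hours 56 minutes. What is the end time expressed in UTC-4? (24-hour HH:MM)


Start: 07:07 in UTC+3
Step 1 - add duration:
  minutes: 7 + 56 = 63 (carry 1h)
  hours: 7 + 3 + 1 = 11
  end in UTC+3: 11:03
Step 2 - convert UTC+3 -> UTC-4:
  offset difference: -4 - (3) = -7 hours
  11 + (-7) = 4 -> mod 24 = 4
Result: 04:03 in UTC-4

04:03


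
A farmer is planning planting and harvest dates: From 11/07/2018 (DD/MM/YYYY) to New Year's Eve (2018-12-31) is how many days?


Start: July 11, 2018
End: December 31, 2018
Days left in July: 20
August: 31
September: 30
October: 31
November: 30
... plus remaining months
Sum of remaining months: 153
Total: 20 + 153 = 173

173


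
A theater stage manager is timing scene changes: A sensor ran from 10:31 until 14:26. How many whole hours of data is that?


Start: 10:31
End: 14:26
Hour difference: 14 - 10 = 4 hours
Minute difference: 26 - 31 = -5 minutes
Total minutes: 235
Complete hours: 235 / 60 = 3 (remainder 55)

3


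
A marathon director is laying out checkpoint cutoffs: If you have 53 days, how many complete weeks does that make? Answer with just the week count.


Total days: 53
Days per week: 7
Division: 53 / 7 = 7 remainder 4
Complete weeks: 7
Remaining days: 4

7


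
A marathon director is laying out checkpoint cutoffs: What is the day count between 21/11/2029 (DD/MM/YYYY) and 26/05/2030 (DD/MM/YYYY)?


Start date: 2029-11-21
End date: 2030-05-26
Nov 2029: +10 days
Dec 2029: +31 days
Jan 2030: +31 days
... (4 more months)
Total: 186 days

186


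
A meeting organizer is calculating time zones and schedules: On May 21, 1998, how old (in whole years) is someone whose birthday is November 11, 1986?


Birth: 1986-11-11
Reference: 1998-05-21
Year difference: 1998 - 1986 = 12
Has birthday (11-11) occurred by 05-21? No
Birthday not yet reached this year -> subtract 1
Age in full years: 11

11


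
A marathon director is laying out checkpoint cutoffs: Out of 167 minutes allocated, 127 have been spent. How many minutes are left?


Total budget: 167 minutes
Time used: 127 minutes
Remaining: 167 - 127 = 40 minutes
Percent used: 76.0%
Percent remaining: 24.0%

40


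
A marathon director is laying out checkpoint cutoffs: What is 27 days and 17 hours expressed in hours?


Days: 27
Extra hours: 17
Hours per day: 24
Days to hours: 27 x 24 = 648
Total: 648 + 17 = 665

665


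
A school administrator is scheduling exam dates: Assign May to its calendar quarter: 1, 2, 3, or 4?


Month: May (month 5)
Q1: January-March (months 1-3)
Q2: April-June (months 4-6)
Q3: July-September (months 7-9)
Q4: October-December (months 10-12)
Month 5 falls in Q2

2


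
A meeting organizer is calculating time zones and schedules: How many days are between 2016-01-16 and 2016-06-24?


Start date: 2016-01-16
End date: 2016-06-24
Jan 2016: +16 days
Feb 2016: +29 days
Mar 2016: +31 days
... (3 more months)
Total: 160 days

160


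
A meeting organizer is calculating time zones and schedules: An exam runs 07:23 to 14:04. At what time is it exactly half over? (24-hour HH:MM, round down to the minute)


Start time: 07:23 = 443 minutes from midnight
End time: 14:04 = 844 minutes from midnight
Sum: 443 + 844 = 1287
Midpoint: 1287 / 2 = 643 minutes
Convert: 643 / 60 = 10 hours, 43 minutes
Result: 10:43

10:43


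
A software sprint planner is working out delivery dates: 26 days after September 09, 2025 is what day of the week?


Start: 2025-09-09 (Tuesday)
Step 1 - find target date: add 26 days
  2025-09-09 + 26 days = 2025-10-05
Step 2 - day of week:
  26 mod 7 = 5
  Tuesday + 5 days -> Sunday
Result: Sunday (2025-10-05)

Sunday


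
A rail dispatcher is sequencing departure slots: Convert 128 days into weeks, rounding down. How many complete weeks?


Total days: 128
Days per week: 7
Division: 128 / 7 = 18 remainder 2
Complete weeks: 18
Remaining days: 2

18


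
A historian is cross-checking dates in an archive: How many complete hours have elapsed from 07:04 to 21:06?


Start: 07:04
End: 21:06
Hour difference: 21 - 7 = 14 hours
Minute difference: 6 - 4 = 2 minutes
Total minutes: 842
Complete hours: 842 / 60 = 14 (remainder 2)

14


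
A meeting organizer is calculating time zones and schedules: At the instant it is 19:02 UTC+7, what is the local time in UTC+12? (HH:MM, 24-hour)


Local time: 19:02 at UTC+7 (offset 7h)
Target zone: UTC+12 (offset 12h)
Difference: 12 - (7) = 5 hours
Calculation: 19 + (5) = 24
Wraparound: (24) mod 24 = 0
Result: 00:02

00:02


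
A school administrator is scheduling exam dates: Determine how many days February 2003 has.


Month: February
Year: 2003
2003 is not a leap year
February has 28 days
Total: 28 days

28


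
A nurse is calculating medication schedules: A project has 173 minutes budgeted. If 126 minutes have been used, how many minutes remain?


Total budget: 173 minutes
Time used: 126 minutes
Remaining: 173 - 126 = 47 minutes
Percent used: 72.8%
Percent remaining: 27.2%

47


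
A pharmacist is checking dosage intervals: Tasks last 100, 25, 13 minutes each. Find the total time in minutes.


Durations: 100, 25, 13
Running sum: 100
+ 25 = 125
+ 13 = 138
Total duration: 138 minutes
That is 2 hours and 18 minutes

138


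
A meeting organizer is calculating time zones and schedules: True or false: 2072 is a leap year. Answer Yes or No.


Year: 2072
Divisible by 4? 2072 / 4 = 518.0 -> Yes
Divisible by 100? 2072 / 100 = 20.72 -> No
Divisible by 4 but not 100, so it IS a leap year

Yes


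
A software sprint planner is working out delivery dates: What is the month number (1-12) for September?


Calendar month order:
8. August
9. September <--
10. October
September is month number 9

9


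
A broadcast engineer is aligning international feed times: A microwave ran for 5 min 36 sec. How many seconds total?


Minutes: 5
Extra seconds: 36
Seconds per minute: 60
Minutes to seconds: 5 x 60 = 300
Total: 300 + 36 = 336

336


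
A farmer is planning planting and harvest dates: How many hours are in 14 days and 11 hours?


Days: 14
Extra hours: 11
Hours per day: 24
Days to hours: 14 x 24 = 336
Total: 336 + 11 = 347

347


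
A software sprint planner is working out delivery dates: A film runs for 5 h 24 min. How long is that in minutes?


Hours: 5
Minutes: 24
Convert hours to minutes: 5 x 60 = 300
Add remaining minutes: 300 + 24 = 324

324


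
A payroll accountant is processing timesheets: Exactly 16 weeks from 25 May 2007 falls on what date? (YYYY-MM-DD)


Start: 2007-05-25
Weeks to add: 16
Convert to days: 16 x 7 = 112 days
Add 112 days to 2007-05-25
Result: 2007-09-14

2007-09-14


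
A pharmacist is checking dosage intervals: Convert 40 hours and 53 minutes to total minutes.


Hours: 40
Extra minutes: 53
Minutes per hour: 60
Hours to minutes: 40 x 60 = 2400
Total: 2400 + 53 = 2453

2453


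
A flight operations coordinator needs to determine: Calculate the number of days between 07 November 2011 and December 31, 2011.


Start: November 07, 2011
End: December 31, 2011
Days left in November: 23
December: 31
Sum of remaining months: 31
Total: 23 + 31 = 54

54


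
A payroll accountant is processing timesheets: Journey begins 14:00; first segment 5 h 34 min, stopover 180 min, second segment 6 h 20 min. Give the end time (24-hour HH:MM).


Depart: 14:00
Leg 1: +334 min -> 19:34
Layover: +180 min -> 22:34
Leg 2: +380 min -> 04:54
Total travel: 894 minutes = 14h 54m
Arrival: 04:54

04:54


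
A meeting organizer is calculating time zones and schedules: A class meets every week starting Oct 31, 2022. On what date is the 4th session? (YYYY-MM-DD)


First occurrence: 2022-10-31 (occurrence 1)
Each occurrence is 7 days after the previous.
Occurrence 4 is 3 weeks after the first.
3 weeks = 21 days
2022-10-31 + 21 days = 2022-11-21

2022-11-21


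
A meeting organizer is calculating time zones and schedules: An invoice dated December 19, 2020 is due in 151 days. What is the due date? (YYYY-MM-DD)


Start: 2020-12-19
Adding 151 days
Days remaining in December: 12
After December: 139 days still to add
January 2021: 31 days, 108 remaining
February 2021: 28 days, 80 remaining
March 2021: 31 days, 49 remaining
April 2021: 30 days, 19 remaining
Result: 2021-05-19

2021-05-19


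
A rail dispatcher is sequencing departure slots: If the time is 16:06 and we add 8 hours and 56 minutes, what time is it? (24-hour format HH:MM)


Start time: 16:06
Adding: 8 hours 56 minutes
Minutes: 6 + 56 = 62
Minute overflow: 62 >= 60, so carry 1 hour, minutes = 2
Hours: 16 + 8 + 1 = 25
Hour wraparound: 25 mod 24 = 1
Result: 01:02

01:02


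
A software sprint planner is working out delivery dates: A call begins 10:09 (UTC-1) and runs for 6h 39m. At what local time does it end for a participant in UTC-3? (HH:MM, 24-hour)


Start: 10:09 in UTC-1
Step 1 - add duration:
  minutes: 9 + 39 = 48
  hours: 10 + 6 + 0 = 16
  end in UTC-1: 16:48
Step 2 - convert UTC-1 -> UTC-3:
  offset difference: -3 - (-1) = -2 hours
  16 + (-2) = 14 -> mod 24 = 14
Result: 14:48 in UTC-3

14:48


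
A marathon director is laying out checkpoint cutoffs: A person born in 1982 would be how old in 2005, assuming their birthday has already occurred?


Birth year: 1982
Current year: 2005
Age = current year - birth year
Age = 2005 - 1982 = 23

23


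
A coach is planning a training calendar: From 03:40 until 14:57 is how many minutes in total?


Start time: 03:40 = 220 minutes from midnight
End time: 14:57 = 897 minutes from midnight
Difference: 897 - 220 = 677 minutes
That is 11 hours and 17 minutes

677


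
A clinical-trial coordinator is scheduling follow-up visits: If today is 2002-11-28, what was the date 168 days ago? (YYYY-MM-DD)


Start: 2002-11-28
Subtracting 168 days
Days already passed in November: 28
After going back through November: 140 more days to subtract
October 2002: 31 days, 109 remaining
September 2002: 30 days, 79 remaining
August 2002: 31 days, 48 remaining
July 2002: 31 days, 17 remaining
Result: 2002-06-13

2002-06-13


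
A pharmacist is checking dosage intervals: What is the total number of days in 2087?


Year: 2087
Check leap year rules:
Divisible by 4? No
2087 is not a leap year
Days: 365

365


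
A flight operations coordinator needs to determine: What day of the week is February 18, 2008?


Date: 2008-02-18
January 1, 2008 is a Tuesday
Day of year: 49
Offset from Jan 1: 48 days
48 mod 7 = 6
Result: Monday

Monday


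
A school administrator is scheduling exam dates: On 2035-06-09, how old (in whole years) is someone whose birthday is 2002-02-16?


Birth: 2002-02-16
Reference: 2035-06-09
Year difference: 2035 - 2002 = 33
Has birthday (02-16) occurred by 06-09? Yes
Age in full years: 33

33


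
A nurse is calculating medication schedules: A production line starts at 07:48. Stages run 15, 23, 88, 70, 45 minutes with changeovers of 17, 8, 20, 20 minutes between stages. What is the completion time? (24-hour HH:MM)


Start: 07:48 = 468 min from midnight
  after task 1 (15 min): 08:03
  after break (17 min): 08:20
  after task 2 (23 min): 08:43
  after break (8 min): 08:51
  after task 3 (88 min): 10:19
  after break (20 min): 10:39
  after task 4 (70 min): 11:49
  after break (20 min): 12:09
  after task 5 (45 min): 12:54
Total elapsed: 306 minutes
End time: 12:54

12:54


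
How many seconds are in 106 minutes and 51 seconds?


Minutes: 106
Seconds: 51
Convert minutes to seconds: 106 x 60 = 6360
Add remaining seconds: 6360 + 51 = 6411

6411


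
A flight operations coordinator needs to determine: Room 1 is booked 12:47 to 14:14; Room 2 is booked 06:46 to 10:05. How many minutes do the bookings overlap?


Interval A: [767, 854] minutes from midnight
Interval B: [406, 605] minutes from midnight
Overlap start = max(767, 406) = 767
Overlap end = min(854, 605) = 605
End <= start, so the intervals do not overlap: 0 minutes

0


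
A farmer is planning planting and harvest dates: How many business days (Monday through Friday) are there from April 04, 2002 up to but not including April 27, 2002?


Start: 2002-04-04 (Thursday)
End (exclusive): 2002-04-27 (Saturday)
Total calendar days: 23
Full weeks: 23 // 7 = 3 -> 15 weekdays
Remaining 2 days starting on Thursday:
  Thu(w), Fri(w) -> 2 weekdays
Total business days: 15 + 2 = 17

17


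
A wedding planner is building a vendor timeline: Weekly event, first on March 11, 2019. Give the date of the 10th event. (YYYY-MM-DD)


First occurrence: 2019-03-11 (occurrence 1)
Each occurrence is 7 days after the previous.
Occurrence 10 is 9 weeks after the first.
9 weeks = 63 days
2019-03-11 + 63 days = 2019-05-13

2019-05-13


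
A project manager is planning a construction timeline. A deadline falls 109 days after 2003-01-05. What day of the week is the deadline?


Start: 2003-01-05 (Sunday)
Step 1 - find target date: add 109 days
  2003-01-05 + 109 days = 2003-04-24
Step 2 - day of week:
  109 mod 7 = 4
  Sunday + 4 days -> Thursday
Result: Thursday (2003-04-24)

Thursday


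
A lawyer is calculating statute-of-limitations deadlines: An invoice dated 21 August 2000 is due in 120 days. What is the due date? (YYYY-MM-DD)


Start: 2000-08-21
Adding 120 days
Days remaining in August: 10
After August: 110 days still to add
September 2000: 30 days, 80 remaining
October 2000: 31 days, 49 remaining
November 2000: 30 days, 19 remaining
December 2000 has 31 days, need 19
Result: 2000-12-19

2000-12-19


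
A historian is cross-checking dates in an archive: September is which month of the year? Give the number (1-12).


Calendar month order:
8. August
9. September <--
10. October
September is month number 9

9


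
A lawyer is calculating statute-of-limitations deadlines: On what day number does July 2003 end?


Month: July
Year: 2003
July is a 31-day month
Total: 31 days

31


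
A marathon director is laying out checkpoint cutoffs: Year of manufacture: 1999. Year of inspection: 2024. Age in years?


Birth year: 1999
Current year: 2024
Age = current year - birth year
Age = 2024 - 1999 = 25

25


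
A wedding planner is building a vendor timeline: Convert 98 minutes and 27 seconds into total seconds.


Minutes: 98
Seconds: 27
Convert minutes to seconds: 98 x 60 = 5880
Add remaining seconds: 5880 + 27 = 5907

5907


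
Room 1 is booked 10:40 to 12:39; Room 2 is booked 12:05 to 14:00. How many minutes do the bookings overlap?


Interval A: [640, 759] minutes from midnight
Interval B: [725, 840] minutes from midnight
Overlap start = max(640, 725) = 725
Overlap end = min(759, 840) = 759
Overlap = 759 - 725 = 34 minutes

34


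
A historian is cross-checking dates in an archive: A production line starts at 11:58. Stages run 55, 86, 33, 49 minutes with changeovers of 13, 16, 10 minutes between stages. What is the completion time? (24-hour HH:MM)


Start: 11:58 = 718 min from midnight
  after task 1 (55 min): 12:53
  after break (13 min): 13:06
  after task 2 (86 min): 14:32
  after break (16 min): 14:48
  after task 3 (33 min): 15:21
  after break (10 min): 15:31
  after task 4 (49 min): 16:20
Total elapsed: 262 minutes
End time: 16:20

16:20


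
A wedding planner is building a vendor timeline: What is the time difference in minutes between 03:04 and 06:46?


Start time: 03:04 = 184 minutes from midnight
End time: 06:46 = 406 minutes from midnight
Difference: 406 - 184 = 222 minutes
That is 3 hours and 42 minutes

222


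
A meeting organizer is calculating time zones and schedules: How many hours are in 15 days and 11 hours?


Days: 15
Extra hours: 11
Hours per day: 24
Days to hours: 15 x 24 = 360
Total: 360 + 11 = 371

371


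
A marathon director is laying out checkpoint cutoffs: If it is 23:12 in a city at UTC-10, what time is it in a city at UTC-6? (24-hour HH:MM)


Local time: 23:12 at UTC-10 (offset -10h)
Target zone: UTC-6 (offset -6h)
Difference: -6 - (-10) = 4 hours
Calculation: 23 + (4) = 27
Wraparound: (27) mod 24 = 3
Result: 03:12

03:12


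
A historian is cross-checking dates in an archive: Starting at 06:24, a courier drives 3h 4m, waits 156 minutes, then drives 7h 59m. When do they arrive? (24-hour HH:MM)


Depart: 06:24
Leg 1: +184 min -> 09:28
Layover: +156 min -> 12:04
Leg 2: +479 min -> 20:03
Total travel: 819 minutes = 13h 39m
Arrival: 20:03

20:03


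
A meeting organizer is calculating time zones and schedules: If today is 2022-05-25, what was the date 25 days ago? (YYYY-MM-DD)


Start: 2022-05-25
Subtracting 25 days
Days already passed in May: 25
Result: 2022-04-30

2022-04-30


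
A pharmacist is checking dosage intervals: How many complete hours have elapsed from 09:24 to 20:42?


Start: 09:24
End: 20:42
Hour difference: 20 - 9 = 11 hours
Minute difference: 42 - 24 = 18 minutes
Total minutes: 678
Complete hours: 678 / 60 = 11 (remainder 18)

11


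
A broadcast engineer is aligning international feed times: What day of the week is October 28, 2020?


Date: 2020-10-28
January 1, 2020 is a Wednesday
Day of year: 302
Offset from Jan 1: 301 days
301 mod 7 = 0
Result: Wednesday

Wednesday


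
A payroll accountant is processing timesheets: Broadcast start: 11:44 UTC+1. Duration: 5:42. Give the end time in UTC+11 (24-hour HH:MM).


Start: 11:44 in UTC+1
Step 1 - add duration:
  minutes: 44 + 42 = 86 (carry 1h)
  hours: 11 + 5 + 1 = 17
  end in UTC+1: 17:26
Step 2 - convert UTC+1 -> UTC+11:
  offset difference: 11 - (1) = 10 hours
  17 + (10) = 27 -> mod 24 = 3
Result: 03:26 in UTC+11

03:26


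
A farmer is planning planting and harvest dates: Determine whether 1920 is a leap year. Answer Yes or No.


Year: 1920
Divisible by 4? 1920 / 4 = 480.0 -> Yes
Divisible by 100? 1920 / 100 = 19.2 -> No
Divisible by 4 but not 100, so it IS a leap year

Yes


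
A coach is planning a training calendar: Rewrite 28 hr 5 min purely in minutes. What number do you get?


Hours: 28
Extra minutes: 5
Minutes per hour: 60
Hours to minutes: 28 x 60 = 1680
Total: 1680 + 5 = 1685

1685


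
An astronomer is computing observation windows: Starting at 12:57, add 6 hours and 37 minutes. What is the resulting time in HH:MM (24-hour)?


Start time: 12:57
Adding: 6 hours 37 minutes
Minutes: 57 + 37 = 94
Minute overflow: 94 >= 60, so carry 1 hour, minutes = 34
Hours: 12 + 6 + 1 = 19
Result: 19:34

19:34


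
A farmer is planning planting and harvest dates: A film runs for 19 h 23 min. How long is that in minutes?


Hours: 19
Minutes: 23
Convert hours to minutes: 19 x 60 = 1140
Add remaining minutes: 1140 + 23 = 1163

1163


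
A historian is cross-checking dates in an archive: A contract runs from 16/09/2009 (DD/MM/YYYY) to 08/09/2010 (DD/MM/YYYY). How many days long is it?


Start date: 2009-09-16
End date: 2010-09-08
Sep 2009: +15 days
Oct 2009: +31 days
Nov 2009: +30 days
... (10 more months)
Total: 357 days

357


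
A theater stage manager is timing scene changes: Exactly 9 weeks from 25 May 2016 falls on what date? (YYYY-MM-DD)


Start: 2016-05-25
Weeks to add: 9
Convert to days: 9 x 7 = 63 days
Add 63 days to 2016-05-25
Result: 2016-07-27

2016-07-27


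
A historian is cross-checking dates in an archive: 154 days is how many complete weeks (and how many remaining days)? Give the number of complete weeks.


Total days: 154
Days per week: 7
Division: 154 / 7 = 22 remainder 0
Complete weeks: 22
Remaining days: 0

22


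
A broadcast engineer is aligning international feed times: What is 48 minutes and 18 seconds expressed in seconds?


Minutes: 48
Extra seconds: 18
Seconds per minute: 60
Minutes to seconds: 48 x 60 = 2880
Total: 2880 + 18 = 2898

2898


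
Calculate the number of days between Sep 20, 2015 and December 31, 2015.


Start: September 20, 2015
End: December 31, 2015
Days left in September: 10
October: 31
November: 30
December: 31
Sum of remaining months: 92
Total: 10 + 92 = 102

102


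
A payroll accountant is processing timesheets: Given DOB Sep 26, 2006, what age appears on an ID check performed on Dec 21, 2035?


Birth: 2006-09-26
Reference: 2035-12-21
Year difference: 2035 - 2006 = 29
Has birthday (09-26) occurred by 12-21? Yes
Age in full years: 29

29


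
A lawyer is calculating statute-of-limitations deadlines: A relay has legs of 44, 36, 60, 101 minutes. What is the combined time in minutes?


Durations: 44, 36, 60, 101
Running sum: 44
+ 36 = 80
+ 60 = 140
+ 101 = 241
Total duration: 241 minutes
That is 4 hours and 1 minutes

241


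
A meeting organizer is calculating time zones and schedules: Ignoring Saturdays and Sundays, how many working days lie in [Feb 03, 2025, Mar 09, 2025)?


Start: 2025-02-03 (Monday)
End (exclusive): 2025-03-09 (Sunday)
Total calendar days: 34
Full weeks: 34 // 7 = 4 -> 20 weekdays
Remaining 6 days starting on Monday:
  Mon(w), Tue(w), Wed(w), Thu(w), Fri(w), Sat(-) -> 5 weekdays
Total business days: 20 + 5 = 25

25


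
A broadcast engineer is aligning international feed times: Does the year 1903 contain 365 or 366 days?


Year: 1903
Check leap year rules:
Divisible by 4? No
1903 is not a leap year
Days: 365

365


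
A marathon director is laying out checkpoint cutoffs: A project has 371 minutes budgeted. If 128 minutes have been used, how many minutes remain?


Total budget: 371 minutes
Time used: 128 minutes
Remaining: 371 - 128 = 243 minutes
Percent used: 34.5%
Percent remaining: 65.5%

243


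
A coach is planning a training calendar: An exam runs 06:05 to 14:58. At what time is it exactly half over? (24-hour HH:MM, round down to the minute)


Start time: 06:05 = 365 minutes from midnight
End time: 14:58 = 898 minutes from midnight
Sum: 365 + 898 = 1263
Midpoint: 1263 / 2 = 631 minutes
Convert: 631 / 60 = 10 hours, 31 minutes
Result: 10:31

10:31


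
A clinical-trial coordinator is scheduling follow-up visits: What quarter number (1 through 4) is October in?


Month: October (month 10)
Q1: January-March (months 1-3)
Q2: April-June (months 4-6)
Q3: July-September (months 7-9)
Q4: October-December (months 10-12)
Month 10 falls in Q4

4


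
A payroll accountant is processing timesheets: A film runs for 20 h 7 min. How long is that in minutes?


Hours: 20
Minutes: 7
Convert hours to minutes: 20 x 60 = 1200
Add remaining minutes: 1200 + 7 = 1207

1207


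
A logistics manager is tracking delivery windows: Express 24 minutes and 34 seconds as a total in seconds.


Minutes: 24
Seconds: 34
Convert minutes to seconds: 24 x 60 = 1440
Add remaining seconds: 1440 + 34 = 1474

1474


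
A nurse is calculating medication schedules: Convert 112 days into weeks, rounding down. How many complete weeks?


Total days: 112
Days per week: 7
Division: 112 / 7 = 16 remainder 0
Complete weeks: 16
Remaining days: 0

16


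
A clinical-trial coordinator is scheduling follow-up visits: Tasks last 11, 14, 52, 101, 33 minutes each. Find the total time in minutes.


Durations: 11, 14, 52, 101, 33
Running sum: 11
+ 14 = 25
+ 52 = 77
+ 101 = 178
+ 33 = 211
Total duration: 211 minutes
That is 3 hours and 31 minutes

211


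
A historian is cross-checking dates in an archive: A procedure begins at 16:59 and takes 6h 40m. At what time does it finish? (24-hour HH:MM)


Start time: 16:59
Adding: 6 hours 40 minutes
Minutes: 59 + 40 = 99
Minute overflow: 99 >= 60, so carry 1 hour, minutes = 39
Hours: 16 + 6 + 1 = 23
Result: 23:39

23:39


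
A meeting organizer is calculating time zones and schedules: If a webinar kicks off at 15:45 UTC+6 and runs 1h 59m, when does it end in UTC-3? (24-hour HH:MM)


Start: 15:45 in UTC+6
Step 1 - add duration:
  minutes: 45 + 59 = 104 (carry 1h)
  hours: 15 + 1 + 1 = 17
  end in UTC+6: 17:44
Step 2 - convert UTC+6 -> UTC-3:
  offset difference: -3 - (6) = -9 hours
  17 + (-9) = 8 -> mod 24 = 8
Result: 08:44 in UTC-3

08:44


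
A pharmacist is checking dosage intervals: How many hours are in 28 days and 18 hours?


Days: 28
Extra hours: 18
Hours per day: 24
Days to hours: 28 x 24 = 672
Total: 672 + 18 = 690

690


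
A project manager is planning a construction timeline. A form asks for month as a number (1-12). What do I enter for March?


Calendar month order:
2. February
3. March <--
4. April
March is month number 3

3


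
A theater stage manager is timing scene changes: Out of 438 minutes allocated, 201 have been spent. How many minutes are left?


Total budget: 438 minutes
Time used: 201 minutes
Remaining: 438 - 201 = 237 minutes
Percent used: 45.9%
Percent remaining: 54.1%

237


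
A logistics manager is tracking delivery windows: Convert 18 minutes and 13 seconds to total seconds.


Minutes: 18
Extra seconds: 13
Seconds per minute: 60
Minutes to seconds: 18 x 60 = 1080
Total: 1080 + 13 = 1093

1093


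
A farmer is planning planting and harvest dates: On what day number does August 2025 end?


Month: August
Year: 2025
August is a 31-day month
Total: 31 days

31


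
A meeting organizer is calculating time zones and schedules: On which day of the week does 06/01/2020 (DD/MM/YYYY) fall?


Date: 2020-01-06
January 1, 2020 is a Wednesday
Day of year: 6
Offset from Jan 1: 5 days
5 mod 7 = 5
Result: Monday

Monday


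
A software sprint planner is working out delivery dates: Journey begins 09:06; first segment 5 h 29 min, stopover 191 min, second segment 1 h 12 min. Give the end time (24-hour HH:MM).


Depart: 09:06
Leg 1: +329 min -> 14:35
Layover: +191 min -> 17:46
Leg 2: +72 min -> 18:58
Total travel: 592 minutes = 9h 52m
Arrival: 18:58

18:58


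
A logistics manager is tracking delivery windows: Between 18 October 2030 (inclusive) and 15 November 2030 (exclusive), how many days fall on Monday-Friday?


Start: 2030-10-18 (Friday)
End (exclusive): 2030-11-15 (Friday)
Total calendar days: 28
Full weeks: 28 // 7 = 4 -> 20 weekdays
Remaining 0 days starting on Friday:
Total business days: 20 + 0 = 20

20


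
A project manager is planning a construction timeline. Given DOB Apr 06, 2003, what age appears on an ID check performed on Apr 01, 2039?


Birth: 2003-04-06
Reference: 2039-04-01
Year difference: 2039 - 2003 = 36
Has birthday (04-06) occurred by 04-01? No
Birthday not yet reached this year -> subtract 1
Age in full years: 35

35


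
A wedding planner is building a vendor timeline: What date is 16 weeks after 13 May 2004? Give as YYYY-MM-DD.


Start: 2004-05-13
Weeks to add: 16
Convert to days: 16 x 7 = 112 days
Add 112 days to 2004-05-13
Result: 2004-09-02

2004-09-02


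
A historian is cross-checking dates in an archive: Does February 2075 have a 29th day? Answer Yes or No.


Year: 2075
Divisible by 4? 2075 / 4 = 518.75 -> No
Not divisible by 4, so NOT a leap year

No


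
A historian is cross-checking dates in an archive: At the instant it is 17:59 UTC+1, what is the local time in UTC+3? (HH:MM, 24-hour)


Local time: 17:59 at UTC+1 (offset 1h)
Target zone: UTC+3 (offset 3h)
Difference: 3 - (1) = 2 hours
Calculation: 17 + (2) = 19
Result: 19:59

19:59


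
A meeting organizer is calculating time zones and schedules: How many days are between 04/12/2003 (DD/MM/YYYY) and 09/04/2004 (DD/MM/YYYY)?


Start date: 2003-12-04
End date: 2004-04-09
Dec 2003: +28 days
Jan 2004: +31 days
Feb 2004: +29 days
Mar 2004: +31 days
Apr 2004: +8 days
Total: 127 days

127


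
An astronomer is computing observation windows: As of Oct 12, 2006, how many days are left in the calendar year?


Start: October 12, 2006
End: December 31, 2006
Days left in October: 19
November: 30
December: 31
Sum of remaining months: 61
Total: 19 + 61 = 80

80


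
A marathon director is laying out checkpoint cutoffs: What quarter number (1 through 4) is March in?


Month: March (month 3)
Q1: January-March (months 1-3)
Q2: April-June (months 4-6)
Q3: July-September (months 7-9)
Q4: October-December (months 10-12)
Month 3 falls in Q1

1


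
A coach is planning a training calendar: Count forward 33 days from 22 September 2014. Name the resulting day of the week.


Start: 2014-09-22 (Monday)
Step 1 - find target date: add 33 days
  2014-09-22 + 33 days = 2014-10-25
Step 2 - day of week:
  33 mod 7 = 5
  Monday + 5 days -> Saturday
Result: Saturday (2014-10-25)

Saturday


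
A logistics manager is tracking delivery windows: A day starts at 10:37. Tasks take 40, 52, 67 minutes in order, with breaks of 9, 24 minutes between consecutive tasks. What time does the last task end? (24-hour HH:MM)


Start: 10:37 = 637 min from midnight
  after task 1 (40 min): 11:17
  after break (9 min): 11:26
  after task 2 (52 min): 12:18
  after break (24 min): 12:42
  after task 3 (67 min): 13:49
Total elapsed: 192 minutes
End time: 13:49

13:49


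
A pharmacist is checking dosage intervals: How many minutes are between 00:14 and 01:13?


Start time: 00:14 = 14 minutes from midnight
End time: 01:13 = 73 minutes from midnight
Difference: 73 - 14 = 59 minutes
That is 0 hours and 59 minutes

59


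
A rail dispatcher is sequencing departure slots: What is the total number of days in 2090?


Year: 2090
Check leap year rules:
Divisible by 4? No
2090 is not a leap year
Days: 365

365


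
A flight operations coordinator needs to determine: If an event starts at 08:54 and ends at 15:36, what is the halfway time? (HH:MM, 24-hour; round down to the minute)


Start time: 08:54 = 534 minutes from midnight
End time: 15:36 = 936 minutes from midnight
Sum: 534 + 936 = 1470
Midpoint: 1470 / 2 = 735 minutes
Convert: 735 / 60 = 12 hours, 15 minutes
Result: 12:15

12:15


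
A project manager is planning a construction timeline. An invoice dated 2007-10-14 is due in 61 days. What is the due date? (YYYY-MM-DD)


Start: 2007-10-14
Adding 61 days
Days remaining in October: 17
After October: 44 days still to add
November 2007: 30 days, 14 remaining
December 2007 has 31 days, need 14
Result: 2007-12-14

2007-12-14


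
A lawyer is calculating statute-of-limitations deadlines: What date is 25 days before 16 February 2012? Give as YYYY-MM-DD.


Start: 2012-02-16
Subtracting 25 days
Days already passed in February: 16
After going back through February: 9 more days to subtract
January 2012 has 31 days, need 9
Result: 2012-01-22

2012-01-22


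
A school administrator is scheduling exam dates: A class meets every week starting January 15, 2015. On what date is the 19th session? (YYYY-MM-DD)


First occurrence: 2015-01-15 (occurrence 1)
Each occurrence is 7 days after the previous.
Occurrence 19 is 18 weeks after the first.
18 weeks = 126 days
2015-01-15 + 126 days = 2015-05-21

2015-05-21


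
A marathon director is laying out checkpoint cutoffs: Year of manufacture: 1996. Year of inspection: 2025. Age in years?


Birth year: 1996
Current year: 2025
Age = current year - birth year
Age = 2025 - 1996 = 29

29


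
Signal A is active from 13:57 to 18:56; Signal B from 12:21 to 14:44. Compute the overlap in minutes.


Interval A: [837, 1136] minutes from midnight
Interval B: [741, 884] minutes from midnight
Overlap start = max(837, 741) = 837
Overlap end = min(1136, 884) = 884
Overlap = 884 - 837 = 47 minutes

47


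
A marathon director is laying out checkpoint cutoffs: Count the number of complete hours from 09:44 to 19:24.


Start: 09:44
End: 19:24
Hour difference: 19 - 9 = 10 hours
Minute difference: 24 - 44 = -20 minutes
Total minutes: 580
Complete hours: 580 / 60 = 9 (remainder 40)

9


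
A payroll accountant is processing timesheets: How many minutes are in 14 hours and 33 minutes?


Hours: 14
Extra minutes: 33
Minutes per hour: 60
Hours to minutes: 14 x 60 = 840
Total: 840 + 33 = 873

873


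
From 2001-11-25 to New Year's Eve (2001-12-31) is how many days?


Start: November 25, 2001
End: December 31, 2001
Days left in November: 5
December: 31
Sum of remaining months: 31
Total: 5 + 31 = 36

36
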